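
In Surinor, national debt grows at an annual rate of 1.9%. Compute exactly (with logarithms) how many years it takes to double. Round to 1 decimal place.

t = ln(2) / ln(1 + 0.019) = 0.6931 / 0.018822 ≈ 36.82.

36.8 years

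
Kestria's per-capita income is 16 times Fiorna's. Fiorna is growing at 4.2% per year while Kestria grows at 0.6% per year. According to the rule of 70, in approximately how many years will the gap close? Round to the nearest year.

78 years

Fiorna gains on Kestria at 4.2% − 0.6% = 3.6 points a year.
At that relative rate the gap halves every 70/3.6 ≈ 19.44 years.
A 16 times gap closes after 4 halvings: 4 × 19.44 ≈ 78 years.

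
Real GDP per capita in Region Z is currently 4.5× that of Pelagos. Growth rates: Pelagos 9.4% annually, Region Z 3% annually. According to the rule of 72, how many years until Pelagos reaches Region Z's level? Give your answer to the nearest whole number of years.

Pelagos gains on Region Z at 9.4% − 3% = 6.4 points a year.
At that relative rate the gap halves every 72/6.4 ≈ 11.25 years.
A 4.5× gap takes log₂(4.5) ≈ 2.17 halvings to close: 2.17 × 11.25 ≈ 24 years.

around 24 years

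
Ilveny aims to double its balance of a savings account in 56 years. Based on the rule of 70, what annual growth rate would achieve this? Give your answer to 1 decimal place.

70 / 56 ≈ 1.25, so about 1.3% annually.

≈ 1.3%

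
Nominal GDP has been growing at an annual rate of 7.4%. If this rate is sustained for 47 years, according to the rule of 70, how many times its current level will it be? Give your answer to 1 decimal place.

Doubling time ≈ 70/7.4 = 9.46 years.
47 years / 9.46 ≈ 4.97 doublings → factor 2^4.97 ≈ 31.3.

around 31.3 times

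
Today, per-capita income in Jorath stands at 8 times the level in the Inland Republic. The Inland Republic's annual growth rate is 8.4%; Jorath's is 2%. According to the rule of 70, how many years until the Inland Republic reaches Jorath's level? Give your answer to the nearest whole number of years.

33 years

the Inland Republic gains on Jorath at 8.4% − 2% = 6.4 points a year.
At that relative rate the gap halves every 70/6.4 ≈ 10.94 years.
An 8 times gap closes after 3 halvings: 3 × 10.94 ≈ 33 years.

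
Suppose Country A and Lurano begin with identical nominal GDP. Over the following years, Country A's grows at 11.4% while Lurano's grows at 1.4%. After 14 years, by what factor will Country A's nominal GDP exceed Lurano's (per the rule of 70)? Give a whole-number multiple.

Only the 10-point difference matters.
70/10 ≈ 7.00 years per doubling of the ratio; 14 years gives 2.00 doublings, so ≈ 4×.

around 4 times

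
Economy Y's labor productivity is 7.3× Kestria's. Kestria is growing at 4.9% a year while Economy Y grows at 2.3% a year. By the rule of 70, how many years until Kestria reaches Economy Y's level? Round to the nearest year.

The growth-rate gap is 4.9% − 2.3% = 2.6 percentage points.
So the ratio between them halves every 70/2.6 ≈ 26.92 years.
A 7.3× gap takes log₂(7.3) ≈ 2.87 halvings to close: 2.87 × 26.92 ≈ 77 years.

around 77 years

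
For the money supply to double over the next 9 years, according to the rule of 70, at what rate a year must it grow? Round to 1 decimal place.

about 7.8%

70 / 9 ≈ 7.78, so about 7.8% a year.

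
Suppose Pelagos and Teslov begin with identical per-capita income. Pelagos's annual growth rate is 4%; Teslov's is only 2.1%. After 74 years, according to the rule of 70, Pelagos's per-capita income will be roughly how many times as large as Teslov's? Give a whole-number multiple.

roughly 4 times

Pelagos pulls ahead at 1.9 pp per year, so the ratio doubles every 70/1.9 ≈ 36.84 years.
In 74 years that's 2.01 doublings: 2^2.01 ≈ 4.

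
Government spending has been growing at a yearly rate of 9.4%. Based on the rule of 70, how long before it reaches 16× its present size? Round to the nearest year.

Doubling time ≈ 70/9.4 = 7.45 years.
16× is 4 doublings, so 4 × 7.45 ≈ 30 years.

roughly 30 years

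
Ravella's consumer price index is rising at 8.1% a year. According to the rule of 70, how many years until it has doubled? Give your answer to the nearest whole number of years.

approximately 9 years

At 8.1%, doubling takes about 70/8.1 = 8.64 years.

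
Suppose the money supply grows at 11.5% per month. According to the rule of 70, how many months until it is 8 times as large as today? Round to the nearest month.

One doubling takes 70/11.5 = 6.09 months.
Getting to 8× needs 3 doublings: 3 × 6.09 ≈ 18 months.

around 18 months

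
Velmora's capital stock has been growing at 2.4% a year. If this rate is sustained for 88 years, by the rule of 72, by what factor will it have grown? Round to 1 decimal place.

Doubling time ≈ 72/2.4 = 30.00 years.
88 years / 30.00 ≈ 2.93 doublings → factor 2^2.93 ≈ 7.6.

about 7.6 times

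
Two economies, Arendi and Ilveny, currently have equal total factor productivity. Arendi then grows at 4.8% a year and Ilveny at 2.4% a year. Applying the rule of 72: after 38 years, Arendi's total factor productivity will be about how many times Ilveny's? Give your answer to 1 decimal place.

≈ 2.4 times

Rate gap = 4.8% − 2.4% = 2.4 points.
The ratio doubles every 72/2.4 ≈ 30.00 years.
38/30.00 ≈ 1.27 doublings → ratio ≈ 2^1.27 ≈ 2.4.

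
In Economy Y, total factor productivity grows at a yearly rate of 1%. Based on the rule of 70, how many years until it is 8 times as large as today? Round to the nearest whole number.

At 1% it doubles every 70/1 ≈ 70.00 years.
8× is 3 doublings, so 3 × 70.00 ≈ 210 years.

around 210 years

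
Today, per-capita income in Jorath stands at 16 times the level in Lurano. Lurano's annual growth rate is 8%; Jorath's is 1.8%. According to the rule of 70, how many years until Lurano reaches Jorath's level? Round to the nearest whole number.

45 years

What matters is the difference: 6.2 pp.
Rule of 70 on the gap: the ratio halves every 70/6.2 ≈ 11.29 years.
A 16 times gap closes after 4 halvings: 4 × 11.29 ≈ 45 years.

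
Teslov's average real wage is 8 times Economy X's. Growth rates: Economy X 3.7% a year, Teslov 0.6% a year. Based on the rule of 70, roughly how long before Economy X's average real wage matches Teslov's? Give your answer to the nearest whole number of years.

Economy X gains on Teslov at 3.7% − 0.6% = 3.1 points a year.
At that relative rate the gap halves every 70/3.1 ≈ 22.58 years.
An 8 times gap closes after 3 halvings: 3 × 22.58 ≈ 68 years.

about 68 years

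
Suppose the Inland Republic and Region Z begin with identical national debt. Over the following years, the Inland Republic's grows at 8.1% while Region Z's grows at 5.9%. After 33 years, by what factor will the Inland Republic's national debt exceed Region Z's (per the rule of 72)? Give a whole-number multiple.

the Inland Republic pulls ahead at 2.2 pp per year, so the ratio doubles every 72/2.2 ≈ 32.73 years.
In 33 years that's 1.01 doublings: 2^1.01 ≈ 2.

around 2 times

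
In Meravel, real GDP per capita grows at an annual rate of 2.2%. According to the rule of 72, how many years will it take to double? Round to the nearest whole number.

roughly 33 years

At 2.2%, doubling takes about 72/2.2 = 32.73 years.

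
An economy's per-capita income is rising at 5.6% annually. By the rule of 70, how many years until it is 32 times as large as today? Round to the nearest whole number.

approximately 63 years

Doubling time ≈ 70/5.6 = 12.50 years.
Getting to 32× needs 5 doublings: 5 × 12.50 ≈ 63 years.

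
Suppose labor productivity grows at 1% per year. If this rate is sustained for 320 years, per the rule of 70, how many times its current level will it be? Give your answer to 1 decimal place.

around 23.8 times

Doubles every ≈ 70.00 years (70/1).
320 years is 4.57 doublings; 2^4.57 ≈ 23.8×.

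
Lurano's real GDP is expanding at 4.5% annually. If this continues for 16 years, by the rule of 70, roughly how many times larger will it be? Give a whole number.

Doubling time ≈ 70/4.5 = 15.56 years.
16/15.56 ≈ 1 doubling, so about 2^1 = 2×.

roughly 2 times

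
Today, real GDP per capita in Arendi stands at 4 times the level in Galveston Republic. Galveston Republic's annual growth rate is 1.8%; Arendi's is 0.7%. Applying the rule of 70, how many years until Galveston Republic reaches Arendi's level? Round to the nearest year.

about 127 years

What matters is the difference: 1.1 pp.
Rule of 70 on the gap: the ratio halves every 70/1.1 ≈ 63.64 years.
A 4 times gap closes after 2 halvings: 2 × 63.64 ≈ 127 years.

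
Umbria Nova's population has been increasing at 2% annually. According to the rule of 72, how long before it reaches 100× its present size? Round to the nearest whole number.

Doubling time ≈ 72/2 = 36.00 years.
100× is log₂ 100 ≈ 6.64 doublings, so ≈ 6.64 × 36.00 = 239 years.

approximately 239 years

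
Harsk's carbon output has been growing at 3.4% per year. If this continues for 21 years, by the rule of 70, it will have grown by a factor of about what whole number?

≈ 2 times

Doubling time ≈ 70/3.4 = 20.59 years.
21/20.59 ≈ 1 doubling, so about 2^1 = 2×.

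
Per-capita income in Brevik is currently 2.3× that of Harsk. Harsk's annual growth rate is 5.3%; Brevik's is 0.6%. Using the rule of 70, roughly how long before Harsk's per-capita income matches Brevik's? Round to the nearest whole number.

Harsk gains on Brevik at 5.3% − 0.6% = 4.7 points a year.
At that relative rate the gap halves every 70/4.7 ≈ 14.89 years.
A 2.3× gap takes log₂(2.3) ≈ 1.20 halvings to close: 1.20 × 14.89 ≈ 18 years.

18 years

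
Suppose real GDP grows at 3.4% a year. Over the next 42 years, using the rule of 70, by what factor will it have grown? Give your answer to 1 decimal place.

Doubling time ≈ 70/3.4 = 20.59 years.
42 years / 20.59 ≈ 2.04 doublings → factor 2^2.04 ≈ 4.1.

≈ 4.1 times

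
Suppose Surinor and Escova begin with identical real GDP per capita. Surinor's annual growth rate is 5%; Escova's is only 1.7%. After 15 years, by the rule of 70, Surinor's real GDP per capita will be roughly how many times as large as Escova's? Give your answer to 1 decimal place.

around 1.6 times

Surinor pulls ahead at 3.3 pp per year, so the ratio doubles every 70/3.3 ≈ 21.21 years.
In 15 years that's 0.71 doublings: 2^0.71 ≈ 1.6.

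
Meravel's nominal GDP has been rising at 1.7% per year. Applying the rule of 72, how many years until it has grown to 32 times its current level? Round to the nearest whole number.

One doubling takes 72/1.7 = 42.35 years.
32× is 5 doublings, so 5 × 42.35 ≈ 212 years.

≈ 212 years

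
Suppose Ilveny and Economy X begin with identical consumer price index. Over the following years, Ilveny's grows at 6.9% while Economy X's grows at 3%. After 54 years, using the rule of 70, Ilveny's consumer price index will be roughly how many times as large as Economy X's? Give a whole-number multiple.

8 times

Rate gap = 6.9% − 3% = 3.9 points.
The ratio doubles every 70/3.9 ≈ 17.95 years.
54/17.95 ≈ 3.01 doublings → ratio ≈ 2^3.01 ≈ 8.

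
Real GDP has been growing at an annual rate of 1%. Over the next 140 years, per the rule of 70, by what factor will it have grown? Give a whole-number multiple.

around 4 times

Doubling time ≈ 70/1 = 70.00 years.
140/70.00 ≈ 2 doublings, so about 2^2 = 4×.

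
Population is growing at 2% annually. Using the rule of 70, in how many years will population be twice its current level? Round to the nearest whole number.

Doubling time ≈ 70 / 2 = 35.00 years.

approximately 35 years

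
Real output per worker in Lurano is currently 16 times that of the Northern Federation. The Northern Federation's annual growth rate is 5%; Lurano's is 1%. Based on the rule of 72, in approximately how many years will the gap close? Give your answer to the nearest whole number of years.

The growth-rate gap is 5% − 1% = 4 percentage points.
So the ratio between them halves every 72/4 ≈ 18.00 years.
A 16 times gap closes after 4 halvings: 4 × 18.00 ≈ 72 years.

72 years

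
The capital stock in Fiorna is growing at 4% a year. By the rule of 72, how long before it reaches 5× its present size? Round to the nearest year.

Doubling time ≈ 72/4 = 18.00 years.
5× is log₂ 5 ≈ 2.32 doublings, so ≈ 2.32 × 18.00 = 42 years.

42 years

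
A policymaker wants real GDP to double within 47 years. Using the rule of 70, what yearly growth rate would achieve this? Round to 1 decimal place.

about 1.5%

70 / 47 ≈ 1.49, so about 1.5% per year.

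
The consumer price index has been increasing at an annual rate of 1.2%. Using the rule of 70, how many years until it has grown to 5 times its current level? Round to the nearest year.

roughly 135 years

At 1.2% it doubles every 70/1.2 ≈ 58.33 years.
Reaching 5× takes log₂(5) ≈ 2.32 doublings.
2.32 × 58.33 ≈ 135 years.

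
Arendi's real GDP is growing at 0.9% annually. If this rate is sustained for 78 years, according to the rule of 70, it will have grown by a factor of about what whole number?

Doubling time ≈ 70/0.9 = 77.78 years.
78/77.78 ≈ 1 doubling, so about 2^1 = 2×.

roughly 2 times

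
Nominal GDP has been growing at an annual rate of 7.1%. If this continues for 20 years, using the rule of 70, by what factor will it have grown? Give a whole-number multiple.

At 7.1% one doubling takes ≈ 9.86 years; 20 years is 2 of them, so ×4.

≈ 4 times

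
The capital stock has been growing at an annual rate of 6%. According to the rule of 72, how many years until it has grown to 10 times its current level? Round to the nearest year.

At 6% it doubles every 72/6 ≈ 12.00 years.
Reaching 10× takes log₂(10) ≈ 3.32 doublings.
3.32 × 12.00 ≈ 40 years.

approximately 40 years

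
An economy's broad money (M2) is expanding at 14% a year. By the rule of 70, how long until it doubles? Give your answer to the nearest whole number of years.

70/14 ≈ 5.00, so it doubles roughly every 5 years.

around 5 years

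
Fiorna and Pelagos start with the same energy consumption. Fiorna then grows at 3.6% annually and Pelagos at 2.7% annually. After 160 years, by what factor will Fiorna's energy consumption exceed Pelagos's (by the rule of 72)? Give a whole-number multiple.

4 times

Only the 0.9-point difference matters.
72/0.9 ≈ 80.00 years per doubling of the ratio; 160 years gives 2.00 doublings, so ≈ 4×.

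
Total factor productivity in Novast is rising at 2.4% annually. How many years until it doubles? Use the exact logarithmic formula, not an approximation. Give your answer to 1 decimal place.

29.2 years

t = ln(2) / ln(1 + 0.024) = 0.6931 / 0.023717 ≈ 29.22.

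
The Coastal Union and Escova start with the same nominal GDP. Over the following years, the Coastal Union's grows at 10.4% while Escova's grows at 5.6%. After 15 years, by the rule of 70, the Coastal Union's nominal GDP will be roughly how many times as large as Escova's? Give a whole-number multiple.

Rate gap = 10.4% − 5.6% = 4.8 points.
The ratio doubles every 70/4.8 ≈ 14.58 years.
15/14.58 ≈ 1.03 doublings → ratio ≈ 2^1.03 ≈ 2.

roughly 2 times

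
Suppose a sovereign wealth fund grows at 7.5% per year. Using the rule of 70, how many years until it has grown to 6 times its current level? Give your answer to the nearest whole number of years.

Doubling time ≈ 70/7.5 = 9.33 years.
6× is log₂ 6 ≈ 2.58 doublings, so ≈ 2.58 × 9.33 = 24 years.

roughly 24 years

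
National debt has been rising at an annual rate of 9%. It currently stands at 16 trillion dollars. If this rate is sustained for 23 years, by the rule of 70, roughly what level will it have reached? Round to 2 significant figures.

Doubling time ≈ 70/9 = 7.78 years.
23 years is 23/7.78 ≈ 2.96 doublings, a factor of 2^2.96 ≈ 7.78.
16 × 7.78 ≈ 120 trillion dollars.

around 120 trillion dollars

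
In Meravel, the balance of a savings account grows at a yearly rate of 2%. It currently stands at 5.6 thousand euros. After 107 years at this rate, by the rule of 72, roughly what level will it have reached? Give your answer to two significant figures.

44 thousand euros

It doubles every 72/2 ≈ 36.00 years, so 107 years is 2.97 doublings.
2^2.97 ≈ 7.84; 5.6 × 7.84 ≈ 44 thousand euros.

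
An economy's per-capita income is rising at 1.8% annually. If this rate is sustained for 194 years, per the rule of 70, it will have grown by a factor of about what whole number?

roughly 32 times

70/1.8 ≈ 38.89 years per doubling.
194 years fits 5 doublings: 2^5 = 32.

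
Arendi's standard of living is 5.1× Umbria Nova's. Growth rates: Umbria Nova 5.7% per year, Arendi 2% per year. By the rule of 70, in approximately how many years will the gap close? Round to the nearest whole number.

around 44 years

What matters is the difference: 3.7 pp.
Rule of 70 on the gap: the ratio halves every 70/3.7 ≈ 18.92 years.
A 5.1× gap takes log₂(5.1) ≈ 2.35 halvings to close: 2.35 × 18.92 ≈ 44 years.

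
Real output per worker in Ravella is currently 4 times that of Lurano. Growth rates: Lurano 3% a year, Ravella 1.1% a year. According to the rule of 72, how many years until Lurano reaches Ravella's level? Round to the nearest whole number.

≈ 76 years

What matters is the difference: 1.9 pp.
Rule of 72 on the gap: the ratio halves every 72/1.9 ≈ 37.89 years.
A 4 times gap closes after 2 halvings: 2 × 37.89 ≈ 76 years.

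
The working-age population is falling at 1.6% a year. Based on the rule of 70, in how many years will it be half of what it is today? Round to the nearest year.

Falling at 1.6%, it halves about every 70/1.6 = 43.75 years.

roughly 44 years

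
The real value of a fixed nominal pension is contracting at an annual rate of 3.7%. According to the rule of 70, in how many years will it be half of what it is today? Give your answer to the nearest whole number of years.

about 19 years

The rule works in reverse for decay: 70/3.7 ≈ 18.92 years to halve.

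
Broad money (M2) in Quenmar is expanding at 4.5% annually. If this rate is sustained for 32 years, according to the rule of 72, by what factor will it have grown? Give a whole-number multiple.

Doubling time ≈ 72/4.5 = 16.00 years.
32/16.00 ≈ 2 doublings, so about 2^2 = 4×.

≈ 4 times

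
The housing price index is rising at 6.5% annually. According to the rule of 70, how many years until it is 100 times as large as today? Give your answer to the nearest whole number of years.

At 6.5% it doubles every 70/6.5 ≈ 10.77 years.
Reaching 100× takes log₂(100) ≈ 6.64 doublings.
6.64 × 10.77 ≈ 72 years.

around 72 years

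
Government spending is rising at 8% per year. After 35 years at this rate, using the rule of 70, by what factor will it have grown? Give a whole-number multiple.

about 16 times

At 8% one doubling takes ≈ 8.75 years; 35 years is 4 of them, so ×16.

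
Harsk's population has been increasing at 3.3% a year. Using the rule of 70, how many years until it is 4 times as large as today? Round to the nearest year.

approximately 42 years

Doubling time ≈ 70/3.3 = 21.21 years.
4 = 2^2, so 2 doublings → 42 years.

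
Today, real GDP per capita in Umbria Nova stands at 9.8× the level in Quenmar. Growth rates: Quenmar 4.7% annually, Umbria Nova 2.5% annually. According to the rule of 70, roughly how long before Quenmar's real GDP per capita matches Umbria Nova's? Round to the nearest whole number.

Quenmar gains on Umbria Nova at 4.7% − 2.5% = 2.2 points a year.
At that relative rate the gap halves every 70/2.2 ≈ 31.82 years.
A 9.8× gap takes log₂(9.8) ≈ 3.29 halvings to close: 3.29 × 31.82 ≈ 105 years.

about 105 years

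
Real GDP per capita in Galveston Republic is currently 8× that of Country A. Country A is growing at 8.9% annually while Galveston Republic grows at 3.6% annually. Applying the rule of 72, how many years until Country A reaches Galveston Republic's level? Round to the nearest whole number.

about 41 years

What matters is the difference: 5.3 pp.
Rule of 72 on the gap: the ratio halves every 72/5.3 ≈ 13.58 years.
An 8× gap closes after 3 halvings: 3 × 13.58 ≈ 41 years.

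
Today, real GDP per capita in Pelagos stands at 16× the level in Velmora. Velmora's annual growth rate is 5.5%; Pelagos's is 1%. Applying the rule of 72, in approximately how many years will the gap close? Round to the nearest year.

The growth-rate gap is 5.5% − 1% = 4.5 percentage points.
So the ratio between them halves every 72/4.5 ≈ 16.00 years.
A 16× gap closes after 4 halvings: 4 × 16.00 ≈ 64 years.

approximately 64 years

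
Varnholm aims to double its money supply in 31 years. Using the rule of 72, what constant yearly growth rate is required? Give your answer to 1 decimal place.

approximately 2.3% per year

72 / 31 ≈ 2.32, so about 2.3% per year.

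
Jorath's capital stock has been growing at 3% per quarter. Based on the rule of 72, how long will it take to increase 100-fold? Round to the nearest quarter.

about 159 quarters

Doubling time ≈ 72/3 = 24.00 quarters.
100× is log₂ 100 ≈ 6.64 doublings, so ≈ 6.64 × 24.00 = 159 quarters.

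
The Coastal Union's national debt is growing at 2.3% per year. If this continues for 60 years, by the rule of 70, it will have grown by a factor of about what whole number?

At 2.3% one doubling takes ≈ 30.43 years; 60 years is 2 of them, so ×4.

≈ 4 times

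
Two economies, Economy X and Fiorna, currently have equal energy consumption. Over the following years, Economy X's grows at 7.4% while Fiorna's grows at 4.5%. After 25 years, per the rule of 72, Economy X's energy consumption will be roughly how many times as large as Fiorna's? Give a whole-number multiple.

about 2 times

Rate gap = 7.4% − 4.5% = 2.9 points.
The ratio doubles every 72/2.9 ≈ 24.83 years.
25/24.83 ≈ 1.01 doublings → ratio ≈ 2^1.01 ≈ 2.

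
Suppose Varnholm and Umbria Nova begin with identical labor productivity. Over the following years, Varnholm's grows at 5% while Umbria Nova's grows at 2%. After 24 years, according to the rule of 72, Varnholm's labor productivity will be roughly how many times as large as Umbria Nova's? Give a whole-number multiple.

Only the 3-point difference matters.
72/3 ≈ 24.00 years per doubling of the ratio; 24 years gives 1.00 doublings, so ≈ 2×.

around 2 times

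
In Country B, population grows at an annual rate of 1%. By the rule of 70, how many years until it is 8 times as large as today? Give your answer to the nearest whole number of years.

Doubling time ≈ 70/1 = 70.00 years.
8× is 3 doublings, so 3 × 70.00 ≈ 210 years.

roughly 210 years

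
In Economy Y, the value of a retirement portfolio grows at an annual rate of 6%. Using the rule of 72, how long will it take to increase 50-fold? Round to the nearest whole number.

about 68 years

Doubling time ≈ 72/6 = 12.00 years.
50× is log₂ 50 ≈ 5.64 doublings, so ≈ 5.64 × 12.00 = 68 years.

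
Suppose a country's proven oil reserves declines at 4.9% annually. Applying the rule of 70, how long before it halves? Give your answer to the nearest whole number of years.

Falling at 4.9%, it halves about every 70/4.9 = 14.29 years.

approximately 14 years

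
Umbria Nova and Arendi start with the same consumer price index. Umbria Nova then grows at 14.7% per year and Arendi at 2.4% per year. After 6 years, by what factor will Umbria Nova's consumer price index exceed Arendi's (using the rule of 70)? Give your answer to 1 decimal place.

Rate gap = 14.7% − 2.4% = 12.3 points.
The ratio doubles every 70/12.3 ≈ 5.69 years.
6/5.69 ≈ 1.05 doublings → ratio ≈ 2^1.05 ≈ 2.1.

about 2.1 times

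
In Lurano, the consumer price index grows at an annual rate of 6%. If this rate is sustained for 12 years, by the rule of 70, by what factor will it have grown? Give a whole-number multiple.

Doubling time ≈ 70/6 = 11.67 years.
12/11.67 ≈ 1 doubling, so about 2^1 = 2×.

roughly 2 times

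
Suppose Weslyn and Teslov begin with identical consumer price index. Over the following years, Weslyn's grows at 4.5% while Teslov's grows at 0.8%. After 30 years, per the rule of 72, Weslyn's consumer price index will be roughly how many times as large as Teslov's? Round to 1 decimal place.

Weslyn pulls ahead at 3.7 pp per year, so the ratio doubles every 72/3.7 ≈ 19.46 years.
In 30 years that's 1.54 doublings: 2^1.54 ≈ 2.9.

about 2.9 times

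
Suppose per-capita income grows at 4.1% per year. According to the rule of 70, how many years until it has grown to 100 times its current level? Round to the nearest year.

roughly 113 years

At 4.1% it doubles every 70/4.1 ≈ 17.07 years.
Reaching 100× takes log₂(100) ≈ 6.64 doublings.
6.64 × 17.07 ≈ 113 years.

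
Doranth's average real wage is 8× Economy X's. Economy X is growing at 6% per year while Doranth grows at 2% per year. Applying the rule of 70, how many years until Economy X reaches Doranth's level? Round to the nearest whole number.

≈ 53 years

Economy X gains on Doranth at 6% − 2% = 4 points a year.
At that relative rate the gap halves every 70/4 ≈ 17.50 years.
An 8× gap closes after 3 halvings: 3 × 17.50 ≈ 53 years.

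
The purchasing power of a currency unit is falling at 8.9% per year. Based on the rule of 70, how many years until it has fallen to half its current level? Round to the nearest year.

approximately 8 years

Falling at 8.9%, it halves about every 70/8.9 = 7.87 years.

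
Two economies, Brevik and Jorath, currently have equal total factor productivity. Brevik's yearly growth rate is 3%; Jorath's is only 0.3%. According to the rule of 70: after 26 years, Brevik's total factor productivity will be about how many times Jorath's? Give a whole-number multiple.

approximately 2 times

Brevik pulls ahead at 2.7 pp per year, so the ratio doubles every 70/2.7 ≈ 25.93 years.
In 26 years that's 1.00 doublings: 2^1.00 ≈ 2.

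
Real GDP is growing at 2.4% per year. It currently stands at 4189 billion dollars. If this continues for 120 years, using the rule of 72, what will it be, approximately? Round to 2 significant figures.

around 67000 billion dollars

It doubles every 72/2.4 ≈ 30.00 years, so 120 years is 4.00 doublings.
2^4.00 ≈ 16.00; 4189 × 16.00 ≈ 67000 billion dollars.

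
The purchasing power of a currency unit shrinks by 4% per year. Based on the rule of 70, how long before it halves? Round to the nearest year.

The rule works in reverse for decay: 70/4 ≈ 17.50 years to halve.

about 18 years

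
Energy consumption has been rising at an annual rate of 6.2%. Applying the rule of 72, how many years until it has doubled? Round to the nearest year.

≈ 12 years

72/6.2 ≈ 11.61, so it doubles roughly every 12 years.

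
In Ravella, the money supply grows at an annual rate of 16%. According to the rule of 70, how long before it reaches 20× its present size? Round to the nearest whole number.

around 19 years

One doubling takes 70/16 = 4.38 years.
Reaching 20× takes log₂(20) ≈ 4.32 doublings.
4.32 × 4.38 ≈ 19 years.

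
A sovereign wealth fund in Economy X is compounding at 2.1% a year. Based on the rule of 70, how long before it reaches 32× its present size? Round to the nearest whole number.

around 167 years

Doubling time ≈ 70/2.1 = 33.33 years.
32 = 2^5, so 5 doublings → 167 years.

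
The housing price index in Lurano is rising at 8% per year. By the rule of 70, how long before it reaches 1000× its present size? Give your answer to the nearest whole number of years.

At 8% it doubles every 70/8 ≈ 8.75 years.
1000× is log₂ 1000 ≈ 9.97 doublings, so ≈ 9.97 × 8.75 = 87 years.

≈ 87 years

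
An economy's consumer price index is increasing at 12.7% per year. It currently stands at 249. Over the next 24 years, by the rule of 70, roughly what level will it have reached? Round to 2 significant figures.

around 5100

Doubling time ≈ 70/12.7 = 5.51 years.
24 years is 24/5.51 ≈ 4.36 doublings, a factor of 2^4.36 ≈ 20.53.
249 × 20.53 ≈ 5100.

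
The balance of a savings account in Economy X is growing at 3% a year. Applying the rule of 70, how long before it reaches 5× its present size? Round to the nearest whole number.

around 54 years

At 3% it doubles every 70/3 ≈ 23.33 years.
Reaching 5× takes log₂(5) ≈ 2.32 doublings.
2.32 × 23.33 ≈ 54 years.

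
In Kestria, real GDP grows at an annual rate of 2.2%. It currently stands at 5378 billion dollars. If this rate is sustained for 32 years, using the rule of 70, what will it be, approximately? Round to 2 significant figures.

It doubles every 70/2.2 ≈ 31.82 years, so 32 years is 1.01 doublings.
2^1.01 ≈ 2.01; 5378 × 2.01 ≈ 11000 billion dollars.

about 11000 billion dollars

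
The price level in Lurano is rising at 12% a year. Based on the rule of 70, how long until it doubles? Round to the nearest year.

At 12%, doubling takes about 70/12 = 5.83 years.

roughly 6 years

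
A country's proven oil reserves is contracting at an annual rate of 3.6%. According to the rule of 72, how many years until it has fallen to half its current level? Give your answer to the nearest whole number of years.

Falling at 3.6%, it halves about every 72/3.6 = 20.00 years.

roughly 20 years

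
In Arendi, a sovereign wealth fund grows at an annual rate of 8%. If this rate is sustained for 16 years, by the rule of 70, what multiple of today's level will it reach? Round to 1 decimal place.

≈ 3.6 times

Doubling time ≈ 70/8 = 8.75 years.
16 years / 8.75 ≈ 1.83 doublings → factor 2^1.83 ≈ 3.6.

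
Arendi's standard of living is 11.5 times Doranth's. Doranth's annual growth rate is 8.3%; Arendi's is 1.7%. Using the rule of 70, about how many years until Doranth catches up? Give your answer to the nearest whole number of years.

The growth-rate gap is 8.3% − 1.7% = 6.6 percentage points.
So the ratio between them halves every 70/6.6 ≈ 10.61 years.
An 11.5 times gap takes log₂(11.5) ≈ 3.52 halvings to close: 3.52 × 10.61 ≈ 37 years.

roughly 37 years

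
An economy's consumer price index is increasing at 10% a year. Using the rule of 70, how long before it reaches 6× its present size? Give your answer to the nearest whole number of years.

approximately 18 years

At 10% it doubles every 70/10 ≈ 7.00 years.
Reaching 6× takes log₂(6) ≈ 2.58 doublings.
2.58 × 7.00 ≈ 18 years.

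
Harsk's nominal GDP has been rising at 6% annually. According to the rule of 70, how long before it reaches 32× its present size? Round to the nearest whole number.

At 6% it doubles every 70/6 ≈ 11.67 years.
32 = 2^5, so 5 doublings → 58 years.

around 58 years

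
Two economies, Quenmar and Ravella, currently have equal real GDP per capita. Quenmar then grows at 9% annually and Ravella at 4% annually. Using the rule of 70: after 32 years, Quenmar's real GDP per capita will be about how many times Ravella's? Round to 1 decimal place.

Rate gap = 9% − 4% = 5 points.
The ratio doubles every 70/5 ≈ 14.00 years.
32/14.00 ≈ 2.29 doublings → ratio ≈ 2^2.29 ≈ 4.9.

around 4.9 times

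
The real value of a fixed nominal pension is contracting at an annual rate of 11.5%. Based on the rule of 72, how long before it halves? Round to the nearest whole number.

6 years

Falling at 11.5%, it halves about every 72/11.5 = 6.26 years.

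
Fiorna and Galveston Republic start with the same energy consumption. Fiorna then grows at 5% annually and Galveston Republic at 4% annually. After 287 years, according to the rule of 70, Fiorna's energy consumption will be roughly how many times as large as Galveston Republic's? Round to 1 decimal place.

roughly 17.1 times

Fiorna pulls ahead at 1 pp per year, so the ratio doubles every 70/1 ≈ 70.00 years.
In 287 years that's 4.10 doublings: 2^4.10 ≈ 17.1.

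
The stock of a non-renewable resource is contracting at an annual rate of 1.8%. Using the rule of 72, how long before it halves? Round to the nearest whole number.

Halving time ≈ 72 / 1.8 = 40.00 → 40 years.

about 40 years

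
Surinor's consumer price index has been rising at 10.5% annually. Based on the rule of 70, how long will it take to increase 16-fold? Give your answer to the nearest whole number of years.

around 27 years

One doubling takes 70/10.5 = 6.67 years.
Getting to 16× needs 4 doublings: 4 × 6.67 ≈ 27 years.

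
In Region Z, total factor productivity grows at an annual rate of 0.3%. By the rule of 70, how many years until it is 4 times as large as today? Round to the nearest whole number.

≈ 467 years

At 0.3% it doubles every 70/0.3 ≈ 233.33 years.
4× is 2 doublings, so 2 × 233.33 ≈ 467 years.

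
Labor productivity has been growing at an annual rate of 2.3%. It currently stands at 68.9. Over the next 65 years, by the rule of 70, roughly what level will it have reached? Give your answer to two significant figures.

It doubles every 70/2.3 ≈ 30.43 years, so 65 years is 2.14 doublings.
2^2.14 ≈ 4.41; 68.9 × 4.41 ≈ 300.

about 300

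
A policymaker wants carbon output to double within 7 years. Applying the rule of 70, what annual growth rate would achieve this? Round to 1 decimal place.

70 / 7 ≈ 10.00, so about 10.0% annually.

around 10.0%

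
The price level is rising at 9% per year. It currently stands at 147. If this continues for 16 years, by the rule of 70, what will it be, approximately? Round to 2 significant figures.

It doubles every 70/9 ≈ 7.78 years, so 16 years is 2.06 doublings.
2^2.06 ≈ 4.17; 147 × 4.17 ≈ 610.

roughly 610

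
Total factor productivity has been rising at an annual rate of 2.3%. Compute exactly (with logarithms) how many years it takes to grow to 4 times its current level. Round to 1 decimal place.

t = ln(4) / ln(1 + 0.023) = 1.3863 / 0.022739 ≈ 60.97.

61.0 years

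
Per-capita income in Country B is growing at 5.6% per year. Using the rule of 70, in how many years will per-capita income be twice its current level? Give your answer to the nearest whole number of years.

roughly 13 years

Doubling time ≈ 70 / 5.6 = 12.50 years.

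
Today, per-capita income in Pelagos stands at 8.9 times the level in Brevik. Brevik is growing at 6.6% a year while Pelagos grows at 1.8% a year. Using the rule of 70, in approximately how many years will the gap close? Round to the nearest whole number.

about 46 years

Brevik gains on Pelagos at 6.6% − 1.8% = 4.8 points a year.
At that relative rate the gap halves every 70/4.8 ≈ 14.58 years.
An 8.9 times gap takes log₂(8.9) ≈ 3.15 halvings to close: 3.15 × 14.58 ≈ 46 years.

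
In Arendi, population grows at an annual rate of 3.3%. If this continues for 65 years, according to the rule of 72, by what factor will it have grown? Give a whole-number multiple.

8 times

Doubling time ≈ 72/3.3 = 21.82 years.
65/21.82 ≈ 3 doublings, so about 2^3 = 8×.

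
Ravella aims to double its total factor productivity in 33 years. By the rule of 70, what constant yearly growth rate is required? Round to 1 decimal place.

70 / 33 ≈ 2.12, so about 2.1% per year.

roughly 2.1%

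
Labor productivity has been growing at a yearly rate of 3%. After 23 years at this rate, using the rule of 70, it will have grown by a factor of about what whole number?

around 2 times

70/3 ≈ 23.33 years per doubling.
23 years fits 1 doubling: 2^1 = 2.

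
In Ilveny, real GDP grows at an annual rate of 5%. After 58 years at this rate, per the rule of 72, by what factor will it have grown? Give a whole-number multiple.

At 5% one doubling takes ≈ 14.40 years; 58 years is 4 of them, so ×16.

≈ 16 times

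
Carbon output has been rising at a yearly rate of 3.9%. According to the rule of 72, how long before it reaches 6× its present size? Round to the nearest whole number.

roughly 48 years

At 3.9% it doubles every 72/3.9 ≈ 18.46 years.
6× is log₂ 6 ≈ 2.58 doublings, so ≈ 2.58 × 18.46 = 48 years.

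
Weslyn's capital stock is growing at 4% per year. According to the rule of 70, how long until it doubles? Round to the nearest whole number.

At 4%, doubling takes about 70/4 = 17.50 years.

around 18 years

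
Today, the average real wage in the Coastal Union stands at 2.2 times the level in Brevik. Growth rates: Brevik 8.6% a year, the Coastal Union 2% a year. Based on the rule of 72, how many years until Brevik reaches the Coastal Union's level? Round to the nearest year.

around 12 years

What matters is the difference: 6.6 pp.
Rule of 72 on the gap: the ratio halves every 72/6.6 ≈ 10.91 years.
A 2.2 times gap takes log₂(2.2) ≈ 1.14 halvings to close: 1.14 × 10.91 ≈ 12 years.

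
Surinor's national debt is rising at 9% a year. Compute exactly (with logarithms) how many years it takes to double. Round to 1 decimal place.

8.0 years

t = ln(2) / ln(1 + 0.09) = 0.6931 / 0.086178 ≈ 8.04.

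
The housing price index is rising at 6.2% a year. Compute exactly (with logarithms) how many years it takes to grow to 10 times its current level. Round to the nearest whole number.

t = ln(10) / ln(1 + 0.062) = 2.3026 / 0.060154 ≈ 38.28.
≈ 38 years.

38 years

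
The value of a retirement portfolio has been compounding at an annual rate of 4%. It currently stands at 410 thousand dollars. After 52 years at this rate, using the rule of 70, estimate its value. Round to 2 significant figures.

Doubling time ≈ 70/4 = 17.50 years.
52 years is 52/17.50 ≈ 2.97 doublings, a factor of 2^2.97 ≈ 7.84.
410 × 7.84 ≈ 3200 thousand dollars.

around 3200 thousand dollars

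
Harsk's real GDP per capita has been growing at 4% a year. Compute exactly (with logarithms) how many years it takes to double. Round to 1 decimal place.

t = ln(2) / ln(1 + 0.04) = 0.6931 / 0.039221 ≈ 17.67.

17.7 years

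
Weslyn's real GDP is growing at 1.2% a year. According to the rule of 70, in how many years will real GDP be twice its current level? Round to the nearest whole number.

around 58 years

At 1.2%, doubling takes about 70/1.2 = 58.33 years.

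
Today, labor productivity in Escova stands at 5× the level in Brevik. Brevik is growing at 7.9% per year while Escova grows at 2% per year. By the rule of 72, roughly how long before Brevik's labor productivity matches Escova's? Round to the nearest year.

What matters is the difference: 5.9 pp.
Rule of 72 on the gap: the ratio halves every 72/5.9 ≈ 12.20 years.
A 5× gap takes log₂(5) ≈ 2.32 halvings to close: 2.32 × 12.20 ≈ 28 years.

≈ 28 years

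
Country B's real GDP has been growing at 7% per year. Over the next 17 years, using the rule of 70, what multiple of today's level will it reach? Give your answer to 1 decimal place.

3.2 times

Doubles every ≈ 10.00 years (70/7).
17 years is 1.70 doublings; 2^1.70 ≈ 3.2×.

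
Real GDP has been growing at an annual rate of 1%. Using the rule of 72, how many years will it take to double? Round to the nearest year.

72 years

Doubling time ≈ 72 / 1 = 72.00 years.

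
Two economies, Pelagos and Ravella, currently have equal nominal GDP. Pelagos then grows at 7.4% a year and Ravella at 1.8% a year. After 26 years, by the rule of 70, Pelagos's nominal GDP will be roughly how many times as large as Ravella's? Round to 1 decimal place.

around 4.2 times

Only the 5.6-point difference matters.
70/5.6 ≈ 12.50 years per doubling of the ratio; 26 years gives 2.08 doublings, so ≈ 4.2×.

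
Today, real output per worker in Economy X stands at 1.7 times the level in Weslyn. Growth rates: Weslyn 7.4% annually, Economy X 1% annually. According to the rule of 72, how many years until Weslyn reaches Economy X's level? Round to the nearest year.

around 9 years

The growth-rate gap is 7.4% − 1% = 6.4 percentage points.
So the ratio between them halves every 72/6.4 ≈ 11.25 years.
A 1.7 times gap takes log₂(1.7) ≈ 0.77 halvings to close: 0.77 × 11.25 ≈ 9 years.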